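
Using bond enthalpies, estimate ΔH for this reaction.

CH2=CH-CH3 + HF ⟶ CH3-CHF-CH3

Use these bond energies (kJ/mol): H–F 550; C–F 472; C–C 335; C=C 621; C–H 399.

ΔH ≈ −35 kJ

Bonds broken (reactants):
  C–C: 1 × 335 = 335
  C–H: 6 × 399 = 2394
  C=C: 1 × 621 = 621
  H–F: 1 × 550 = 550
  Σ(broken) = 3900 kJ
Bonds formed (products):
  C–C: 2 × 335 = 670
  C–F: 1 × 472 = 472
  C–H: 7 × 399 = 2793
  Σ(formed) = 3935 kJ
ΔH = Σ(broken) − Σ(formed) = 3900 − 3935 = −35 kJ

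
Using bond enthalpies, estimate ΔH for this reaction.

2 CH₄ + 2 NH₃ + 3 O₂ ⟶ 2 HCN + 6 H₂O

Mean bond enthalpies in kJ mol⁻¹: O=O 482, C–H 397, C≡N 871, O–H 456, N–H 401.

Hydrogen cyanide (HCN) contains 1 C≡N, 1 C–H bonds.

ΔH ≈ −980 kJ

Bonds broken (reactants):
  C–H: 8 × 397 = 3176
  N–H: 6 × 401 = 2406
  O=O: 3 × 482 = 1446
  Σ(broken) = 7028 kJ
Bonds formed (products):
  C≡N: 2 × 871 = 1742
  C–H: 2 × 397 = 794
  O–H: 12 × 456 = 5472
  Σ(formed) = 8008 kJ
ΔH = Σ(broken) − Σ(formed) = 7028 − 8008 = −980 kJ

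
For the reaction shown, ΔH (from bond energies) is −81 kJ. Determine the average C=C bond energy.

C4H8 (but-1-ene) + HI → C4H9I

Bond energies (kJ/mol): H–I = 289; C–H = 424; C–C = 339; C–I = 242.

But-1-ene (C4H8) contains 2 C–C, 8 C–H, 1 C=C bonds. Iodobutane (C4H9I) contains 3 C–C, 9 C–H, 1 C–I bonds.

Let D be the C=C bond energy.
Σ(broken) = 2×339 + 8×424 + 1×D + 1×289 = 4359 + D
Σ(formed) = 3×339 + 9×424 + 1×242 = 5075
ΔH = Σ(broken) − Σ(formed) = (4359 + D) − (5075) = −716 + D
Setting this equal to −81 kJ gives D = 635 kJ/mol.

D(C=C) ≈ 635 kJ/mol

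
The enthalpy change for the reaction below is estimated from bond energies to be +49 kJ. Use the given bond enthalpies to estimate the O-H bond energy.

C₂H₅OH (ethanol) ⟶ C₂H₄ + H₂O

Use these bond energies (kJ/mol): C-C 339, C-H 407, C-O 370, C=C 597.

Let D be the O-H bond energy.
Σ(broken) = 1×339 + 5×407 + 1×370 + 1×D = 2744 + D
Σ(formed) = 4×407 + 1×597 + 2×D = 2225 + 2D
ΔH = Σ(broken) − Σ(formed) = (2744 + D) − (2225 + 2D) = +519 − D
Setting this equal to +49 kJ gives D = 470 kJ/mol.

D(O-H) ≈ 470 kJ/mol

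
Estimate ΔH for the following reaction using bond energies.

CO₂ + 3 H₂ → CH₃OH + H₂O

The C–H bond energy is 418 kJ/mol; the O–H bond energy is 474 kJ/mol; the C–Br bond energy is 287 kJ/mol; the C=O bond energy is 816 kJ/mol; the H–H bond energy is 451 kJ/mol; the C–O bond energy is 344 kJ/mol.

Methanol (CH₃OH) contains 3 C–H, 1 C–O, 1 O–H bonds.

Bonds broken (reactants):
  C=O: 2 × 816 = 1632
  H–H: 3 × 451 = 1353
  Σ(broken) = 2985 kJ
Bonds formed (products):
  C–H: 3 × 418 = 1254
  C–O: 1 × 344 = 344
  O–H: 3 × 474 = 1422
  Σ(formed) = 3020 kJ
ΔH = Σ(broken) − Σ(formed) = 2985 − 3020 = −35 kJ

ΔH ≈ −35 kJ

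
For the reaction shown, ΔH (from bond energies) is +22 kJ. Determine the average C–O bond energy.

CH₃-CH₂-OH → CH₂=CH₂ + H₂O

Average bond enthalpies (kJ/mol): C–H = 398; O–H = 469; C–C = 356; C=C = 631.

D(C–O) ≈ 368 kJ/mol

Let D be the C–O bond energy.
Σ(broken) = 1×356 + 5×398 + 1×D + 1×469 = 2815 + D
Σ(formed) = 4×398 + 1×631 + 2×469 = 3161
ΔH = Σ(broken) − Σ(formed) = (2815 + D) − (3161) = −346 + D
Setting this equal to +22 kJ gives D = 368 kJ/mol.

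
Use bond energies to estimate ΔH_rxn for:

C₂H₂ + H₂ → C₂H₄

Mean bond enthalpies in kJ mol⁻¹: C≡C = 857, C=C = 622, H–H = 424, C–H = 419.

Bonds broken (reactants):
  C≡C: 1 × 857 = 857
  C–H: 2 × 419 = 838
  H–H: 1 × 424 = 424
  Σ(broken) = 2119 kJ
Bonds formed (products):
  C–H: 4 × 419 = 1676
  C=C: 1 × 622 = 622
  Σ(formed) = 2298 kJ
ΔH = Σ(broken) − Σ(formed) = 2119 − 2298 = −179 kJ

ΔH ≈ −179 kJ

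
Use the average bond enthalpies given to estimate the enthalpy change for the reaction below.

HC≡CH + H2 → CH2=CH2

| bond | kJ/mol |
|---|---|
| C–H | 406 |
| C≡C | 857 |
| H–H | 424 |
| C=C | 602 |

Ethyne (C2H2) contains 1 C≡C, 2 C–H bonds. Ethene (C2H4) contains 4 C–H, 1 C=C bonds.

ΔH ≈ −133 kJ

Bonds broken (reactants):
  C≡C: 1 × 857 = 857
  C–H: 2 × 406 = 812
  H–H: 1 × 424 = 424
  Σ(broken) = 2093 kJ
Bonds formed (products):
  C–H: 4 × 406 = 1624
  C=C: 1 × 602 = 602
  Σ(formed) = 2226 kJ
ΔH = Σ(broken) − Σ(formed) = 2093 − 2226 = −133 kJ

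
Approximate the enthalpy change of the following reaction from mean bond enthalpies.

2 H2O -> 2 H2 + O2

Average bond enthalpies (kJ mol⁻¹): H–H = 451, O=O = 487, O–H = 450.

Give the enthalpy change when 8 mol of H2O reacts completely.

Bonds broken (reactants):
  O–H: 4 × 450 = 1800
  Σ(broken) = 1800 kJ
Bonds formed (products):
  H–H: 2 × 451 = 902
  O=O: 1 × 487 = 487
  Σ(formed) = 1389 kJ
ΔH = Σ(broken) − Σ(formed) = 1800 − 1389 = +411 kJ
For 4× the reaction as written: 4 × (+411) = +1644 kJ

ΔH = +1644 kJ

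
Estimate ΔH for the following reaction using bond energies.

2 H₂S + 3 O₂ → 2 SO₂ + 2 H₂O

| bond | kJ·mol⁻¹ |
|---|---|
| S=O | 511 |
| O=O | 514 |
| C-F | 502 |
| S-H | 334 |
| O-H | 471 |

Bonds broken (reactants):
  O=O: 3 × 514 = 1542
  S-H: 4 × 334 = 1336
  Σ(broken) = 2878 kJ
Bonds formed (products):
  O-H: 4 × 471 = 1884
  S=O: 4 × 511 = 2044
  Σ(formed) = 3928 kJ
ΔH = Σ(broken) − Σ(formed) = 2878 − 3928 = −1050 kJ

ΔH ≈ −1050 kJ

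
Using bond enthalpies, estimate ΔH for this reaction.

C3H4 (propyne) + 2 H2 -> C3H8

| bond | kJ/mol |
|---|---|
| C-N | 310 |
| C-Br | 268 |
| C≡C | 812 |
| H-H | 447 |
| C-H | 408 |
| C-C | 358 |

Bonds broken (reactants):
  C≡C: 1 × 812 = 812
  C-C: 1 × 358 = 358
  C-H: 4 × 408 = 1632
  H-H: 2 × 447 = 894
  Σ(broken) = 3696 kJ
Bonds formed (products):
  C-C: 2 × 358 = 716
  C-H: 8 × 408 = 3264
  Σ(formed) = 3980 kJ
ΔH = Σ(broken) − Σ(formed) = 3696 − 3980 = −284 kJ

ΔH ≈ −284 kJ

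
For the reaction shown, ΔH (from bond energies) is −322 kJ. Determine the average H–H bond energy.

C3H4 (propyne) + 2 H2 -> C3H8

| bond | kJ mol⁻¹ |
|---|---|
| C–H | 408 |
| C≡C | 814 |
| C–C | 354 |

Let D be the H–H bond energy.
Σ(broken) = 1×814 + 1×354 + 4×408 + 2×D = 2800 + 2D
Σ(formed) = 2×354 + 8×408 = 3972
ΔH = Σ(broken) − Σ(formed) = (2800 + 2D) − (3972) = −1172 + 2D
Setting this equal to −322 kJ gives 2D = 850, so D = 425 kJ/mol.

D(H–H) ≈ 425 kJ/mol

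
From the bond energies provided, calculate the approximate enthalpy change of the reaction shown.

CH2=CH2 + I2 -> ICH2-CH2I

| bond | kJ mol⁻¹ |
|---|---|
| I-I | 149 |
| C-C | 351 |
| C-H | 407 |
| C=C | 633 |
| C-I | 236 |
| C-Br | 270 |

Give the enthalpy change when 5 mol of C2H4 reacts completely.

ΔH = −205 kJ

Bonds broken (reactants):
  C-H: 4 × 407 = 1628
  C=C: 1 × 633 = 633
  I-I: 1 × 149 = 149
  Σ(broken) = 2410 kJ
Bonds formed (products):
  C-C: 1 × 351 = 351
  C-H: 4 × 407 = 1628
  C-I: 2 × 236 = 472
  Σ(formed) = 2451 kJ
ΔH = Σ(broken) − Σ(formed) = 2410 − 2451 = −41 kJ
For 5× the reaction as written: 5 × (−41) = −205 kJ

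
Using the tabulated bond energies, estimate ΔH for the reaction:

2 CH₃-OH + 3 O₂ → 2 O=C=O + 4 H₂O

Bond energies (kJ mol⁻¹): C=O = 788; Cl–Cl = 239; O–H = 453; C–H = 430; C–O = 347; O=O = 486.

Bonds broken (reactants):
  C–H: 6 × 430 = 2580
  C–O: 2 × 347 = 694
  O–H: 2 × 453 = 906
  O=O: 3 × 486 = 1458
  Σ(broken) = 5638 kJ
Bonds formed (products):
  C=O: 4 × 788 = 3152
  O–H: 8 × 453 = 3624
  Σ(formed) = 6776 kJ
ΔH = Σ(broken) − Σ(formed) = 5638 − 6776 = −1138 kJ

ΔH ≈ −1138 kJ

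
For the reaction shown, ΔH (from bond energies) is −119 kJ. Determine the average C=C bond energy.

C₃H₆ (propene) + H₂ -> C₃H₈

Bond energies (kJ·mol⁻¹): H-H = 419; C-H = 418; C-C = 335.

D(C=C) ≈ 633 kJ/mol

Let D be the C=C bond energy.
Σ(broken) = 1×335 + 6×418 + 1×D + 1×419 = 3262 + D
Σ(formed) = 2×335 + 8×418 = 4014
ΔH = Σ(broken) − Σ(formed) = (3262 + D) − (4014) = −752 + D
Setting this equal to −119 kJ gives D = 633 kJ/mol.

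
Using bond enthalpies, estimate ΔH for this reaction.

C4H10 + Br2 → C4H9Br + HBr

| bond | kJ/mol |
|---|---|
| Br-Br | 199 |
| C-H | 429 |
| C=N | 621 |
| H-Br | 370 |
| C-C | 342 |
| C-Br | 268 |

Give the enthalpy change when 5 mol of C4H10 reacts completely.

ΔH = −50 kJ

Bonds broken (reactants):
  Br-Br: 1 × 199 = 199
  C-C: 3 × 342 = 1026
  C-H: 10 × 429 = 4290
  Σ(broken) = 5515 kJ
Bonds formed (products):
  C-Br: 1 × 268 = 268
  C-C: 3 × 342 = 1026
  C-H: 9 × 429 = 3861
  H-Br: 1 × 370 = 370
  Σ(formed) = 5525 kJ
ΔH = Σ(broken) − Σ(formed) = 5515 − 5525 = −10 kJ
For 5× the reaction as written: 5 × (−10) = −50 kJ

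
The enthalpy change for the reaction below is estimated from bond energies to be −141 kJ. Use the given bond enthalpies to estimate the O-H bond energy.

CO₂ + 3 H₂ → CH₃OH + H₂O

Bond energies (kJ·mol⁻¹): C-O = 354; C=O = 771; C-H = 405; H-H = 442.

D(O-H) ≈ 480 kJ/mol

Let D be the O-H bond energy.
Σ(broken) = 2×771 + 3×442 = 2868
Σ(formed) = 3×405 + 1×354 + 3×D = 1569 + 3D
ΔH = Σ(broken) − Σ(formed) = (2868) − (1569 + 3D) = +1299 − 3D
Setting this equal to −141 kJ gives 3D = 1440, so D = 480 kJ/mol.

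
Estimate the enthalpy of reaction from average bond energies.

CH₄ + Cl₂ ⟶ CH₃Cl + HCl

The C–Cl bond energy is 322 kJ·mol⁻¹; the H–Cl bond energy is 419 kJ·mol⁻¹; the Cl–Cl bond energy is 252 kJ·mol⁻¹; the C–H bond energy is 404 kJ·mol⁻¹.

Bonds broken (reactants):
  C–H: 4 × 404 = 1616
  Cl–Cl: 1 × 252 = 252
  Σ(broken) = 1868 kJ
Bonds formed (products):
  C–Cl: 1 × 322 = 322
  C–H: 3 × 404 = 1212
  H–Cl: 1 × 419 = 419
  Σ(formed) = 1953 kJ
ΔH = Σ(broken) − Σ(formed) = 1868 − 1953 = −85 kJ

ΔH ≈ −85 kJ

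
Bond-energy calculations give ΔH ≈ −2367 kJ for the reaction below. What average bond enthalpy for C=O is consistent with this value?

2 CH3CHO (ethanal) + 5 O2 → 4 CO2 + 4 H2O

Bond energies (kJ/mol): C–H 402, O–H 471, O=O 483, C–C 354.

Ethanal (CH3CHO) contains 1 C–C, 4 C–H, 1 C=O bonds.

Let D be the C=O bond energy.
Σ(broken) = 2×354 + 8×402 + 2×D + 5×483 = 6339 + 2D
Σ(formed) = 8×D + 8×471 = 3768 + 8D
ΔH = Σ(broken) − Σ(formed) = (6339 + 2D) − (3768 + 8D) = +2571 − 6D
Setting this equal to −2367 kJ gives 6D = 4938, so D = 823 kJ/mol.

D(C=O) ≈ 823 kJ/mol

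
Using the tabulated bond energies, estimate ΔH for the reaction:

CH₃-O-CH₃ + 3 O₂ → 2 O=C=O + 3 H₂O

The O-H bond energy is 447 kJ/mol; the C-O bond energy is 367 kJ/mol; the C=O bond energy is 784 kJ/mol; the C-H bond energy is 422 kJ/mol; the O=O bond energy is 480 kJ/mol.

ΔH ≈ −1112 kJ

Bonds broken (reactants):
  C-H: 6 × 422 = 2532
  C-O: 2 × 367 = 734
  O=O: 3 × 480 = 1440
  Σ(broken) = 4706 kJ
Bonds formed (products):
  C=O: 4 × 784 = 3136
  O-H: 6 × 447 = 2682
  Σ(formed) = 5818 kJ
ΔH = Σ(broken) − Σ(formed) = 4706 − 5818 = −1112 kJ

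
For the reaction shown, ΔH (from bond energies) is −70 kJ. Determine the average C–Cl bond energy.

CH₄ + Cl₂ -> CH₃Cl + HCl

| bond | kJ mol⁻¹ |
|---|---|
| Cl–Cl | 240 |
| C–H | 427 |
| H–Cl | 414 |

D(C–Cl) ≈ 323 kJ/mol

Let D be the C–Cl bond energy.
Σ(broken) = 4×427 + 1×240 = 1948
Σ(formed) = 1×D + 3×427 + 1×414 = 1695 + D
ΔH = Σ(broken) − Σ(formed) = (1948) − (1695 + D) = +253 − D
Setting this equal to −70 kJ gives D = 323 kJ/mol.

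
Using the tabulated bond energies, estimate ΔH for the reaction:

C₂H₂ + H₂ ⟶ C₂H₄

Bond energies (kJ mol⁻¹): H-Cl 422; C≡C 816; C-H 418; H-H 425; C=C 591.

ΔH ≈ −186 kJ

Bonds broken (reactants):
  C≡C: 1 × 816 = 816
  C-H: 2 × 418 = 836
  H-H: 1 × 425 = 425
  Σ(broken) = 2077 kJ
Bonds formed (products):
  C-H: 4 × 418 = 1672
  C=C: 1 × 591 = 591
  Σ(formed) = 2263 kJ
ΔH = Σ(broken) − Σ(formed) = 2077 − 2263 = −186 kJ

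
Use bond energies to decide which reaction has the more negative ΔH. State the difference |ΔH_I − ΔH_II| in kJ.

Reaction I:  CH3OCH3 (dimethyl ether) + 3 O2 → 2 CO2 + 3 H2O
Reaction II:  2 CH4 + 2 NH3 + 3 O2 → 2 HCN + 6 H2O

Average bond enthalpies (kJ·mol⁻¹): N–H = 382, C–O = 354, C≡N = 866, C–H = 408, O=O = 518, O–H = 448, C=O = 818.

Reaction I, by 436 kJ

Reaction I:
  Bonds broken (reactants):
    C–H: 6 × 408 = 2448
    C–O: 2 × 354 = 708
    O=O: 3 × 518 = 1554
    Σ(broken) = 4710 kJ
  Bonds formed (products):
    C=O: 4 × 818 = 3272
    O–H: 6 × 448 = 2688
    Σ(formed) = 5960 kJ
  ΔH_I = 4710 − 5960 = −1250 kJ
Reaction II:
  Bonds broken (reactants):
    C–H: 8 × 408 = 3264
    N–H: 6 × 382 = 2292
    O=O: 3 × 518 = 1554
    Σ(broken) = 7110 kJ
  Bonds formed (products):
    C≡N: 2 × 866 = 1732
    C–H: 2 × 408 = 816
    O–H: 12 × 448 = 5376
    Σ(formed) = 7924 kJ
  ΔH_II = 7110 − 7924 = −814 kJ
ΔH_I − ΔH_II = −436 kJ, so reaction I has the more negative ΔH; |ΔH_I − ΔH_II| = 436 kJ.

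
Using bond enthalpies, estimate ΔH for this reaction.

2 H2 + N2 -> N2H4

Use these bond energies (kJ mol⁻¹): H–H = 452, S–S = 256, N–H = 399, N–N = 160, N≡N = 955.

Bonds broken (reactants):
  H–H: 2 × 452 = 904
  N≡N: 1 × 955 = 955
  Σ(broken) = 1859 kJ
Bonds formed (products):
  N–H: 4 × 399 = 1596
  N–N: 1 × 160 = 160
  Σ(formed) = 1756 kJ
ΔH = Σ(broken) − Σ(formed) = 1859 − 1756 = +103 kJ

ΔH ≈ +103 kJ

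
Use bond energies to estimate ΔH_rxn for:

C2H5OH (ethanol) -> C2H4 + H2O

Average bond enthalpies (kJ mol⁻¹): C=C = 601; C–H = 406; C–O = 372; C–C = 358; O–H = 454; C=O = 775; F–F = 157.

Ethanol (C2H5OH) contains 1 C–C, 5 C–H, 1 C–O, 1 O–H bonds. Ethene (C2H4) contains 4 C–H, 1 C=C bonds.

ΔH ≈ +81 kJ

Bonds broken (reactants):
  C–C: 1 × 358 = 358
  C–H: 5 × 406 = 2030
  C–O: 1 × 372 = 372
  O–H: 1 × 454 = 454
  Σ(broken) = 3214 kJ
Bonds formed (products):
  C–H: 4 × 406 = 1624
  C=C: 1 × 601 = 601
  O–H: 2 × 454 = 908
  Σ(formed) = 3133 kJ
ΔH = Σ(broken) − Σ(formed) = 3214 − 3133 = +81 kJ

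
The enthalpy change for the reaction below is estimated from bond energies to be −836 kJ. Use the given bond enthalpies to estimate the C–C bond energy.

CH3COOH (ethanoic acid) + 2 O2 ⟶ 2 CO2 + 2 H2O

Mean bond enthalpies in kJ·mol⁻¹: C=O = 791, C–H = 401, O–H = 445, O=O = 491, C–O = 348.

D(C–C) ≈ 339 kJ/mol

Let D be the C–C bond energy.
Σ(broken) = 1×D + 3×401 + 1×348 + 1×791 + 1×445 + 2×491 = 3769 + D
Σ(formed) = 4×791 + 4×445 = 4944
ΔH = Σ(broken) − Σ(formed) = (3769 + D) − (4944) = −1175 + D
Setting this equal to −836 kJ gives D = 339 kJ/mol.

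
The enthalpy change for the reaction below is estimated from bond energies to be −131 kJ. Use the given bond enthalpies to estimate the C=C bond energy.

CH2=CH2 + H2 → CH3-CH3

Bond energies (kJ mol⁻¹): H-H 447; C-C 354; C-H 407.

Let D be the C=C bond energy.
Σ(broken) = 4×407 + 1×D + 1×447 = 2075 + D
Σ(formed) = 1×354 + 6×407 = 2796
ΔH = Σ(broken) − Σ(formed) = (2075 + D) − (2796) = −721 + D
Setting this equal to −131 kJ gives D = 590 kJ/mol.

D(C=C) ≈ 590 kJ/mol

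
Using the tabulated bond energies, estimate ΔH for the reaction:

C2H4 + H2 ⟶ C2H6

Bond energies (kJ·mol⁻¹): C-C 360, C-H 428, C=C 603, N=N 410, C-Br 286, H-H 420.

Bonds broken (reactants):
  C-H: 4 × 428 = 1712
  C=C: 1 × 603 = 603
  H-H: 1 × 420 = 420
  Σ(broken) = 2735 kJ
Bonds formed (products):
  C-C: 1 × 360 = 360
  C-H: 6 × 428 = 2568
  Σ(formed) = 2928 kJ
ΔH = Σ(broken) − Σ(formed) = 2735 − 2928 = −193 kJ

ΔH ≈ −193 kJ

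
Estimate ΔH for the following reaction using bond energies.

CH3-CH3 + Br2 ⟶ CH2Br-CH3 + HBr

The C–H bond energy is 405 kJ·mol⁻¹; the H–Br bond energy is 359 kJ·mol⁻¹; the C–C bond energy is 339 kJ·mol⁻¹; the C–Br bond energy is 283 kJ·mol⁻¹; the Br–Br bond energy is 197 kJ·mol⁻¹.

Bonds broken (reactants):
  Br–Br: 1 × 197 = 197
  C–C: 1 × 339 = 339
  C–H: 6 × 405 = 2430
  Σ(broken) = 2966 kJ
Bonds formed (products):
  C–Br: 1 × 283 = 283
  C–C: 1 × 339 = 339
  C–H: 5 × 405 = 2025
  H–Br: 1 × 359 = 359
  Σ(formed) = 3006 kJ
ΔH = Σ(broken) − Σ(formed) = 2966 − 3006 = −40 kJ

ΔH ≈ −40 kJ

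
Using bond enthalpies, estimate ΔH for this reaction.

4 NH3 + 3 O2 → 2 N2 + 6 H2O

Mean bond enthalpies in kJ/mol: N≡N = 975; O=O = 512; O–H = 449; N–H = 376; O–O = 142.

ΔH ≈ −1290 kJ

Bonds broken (reactants):
  N–H: 12 × 376 = 4512
  O=O: 3 × 512 = 1536
  Σ(broken) = 6048 kJ
Bonds formed (products):
  N≡N: 2 × 975 = 1950
  O–H: 12 × 449 = 5388
  Σ(formed) = 7338 kJ
ΔH = Σ(broken) − Σ(formed) = 6048 − 7338 = −1290 kJ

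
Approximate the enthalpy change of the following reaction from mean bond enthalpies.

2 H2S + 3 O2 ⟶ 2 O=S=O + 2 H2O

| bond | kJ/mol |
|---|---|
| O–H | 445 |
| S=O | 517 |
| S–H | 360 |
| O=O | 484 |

Bonds broken (reactants):
  O=O: 3 × 484 = 1452
  S–H: 4 × 360 = 1440
  Σ(broken) = 2892 kJ
Bonds formed (products):
  O–H: 4 × 445 = 1780
  S=O: 4 × 517 = 2068
  Σ(formed) = 3848 kJ
ΔH = Σ(broken) − Σ(formed) = 2892 − 3848 = −956 kJ

ΔH ≈ −956 kJ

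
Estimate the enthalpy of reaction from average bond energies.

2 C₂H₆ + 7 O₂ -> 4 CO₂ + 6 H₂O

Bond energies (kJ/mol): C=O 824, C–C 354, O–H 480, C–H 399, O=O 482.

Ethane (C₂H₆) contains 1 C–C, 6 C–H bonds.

ΔH ≈ −3482 kJ

Bonds broken (reactants):
  C–C: 2 × 354 = 708
  C–H: 12 × 399 = 4788
  O=O: 7 × 482 = 3374
  Σ(broken) = 8870 kJ
Bonds formed (products):
  C=O: 8 × 824 = 6592
  O–H: 12 × 480 = 5760
  Σ(formed) = 12352 kJ
ΔH = Σ(broken) − Σ(formed) = 8870 − 12352 = −3482 kJ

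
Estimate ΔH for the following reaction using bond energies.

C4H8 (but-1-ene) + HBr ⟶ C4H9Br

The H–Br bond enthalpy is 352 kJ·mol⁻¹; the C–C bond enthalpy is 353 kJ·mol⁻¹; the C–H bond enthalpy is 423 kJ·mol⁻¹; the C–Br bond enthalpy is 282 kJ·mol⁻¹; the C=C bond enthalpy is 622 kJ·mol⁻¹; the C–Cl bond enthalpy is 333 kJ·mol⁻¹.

ΔH ≈ −84 kJ

Bonds broken (reactants):
  C–C: 2 × 353 = 706
  C–H: 8 × 423 = 3384
  C=C: 1 × 622 = 622
  H–Br: 1 × 352 = 352
  Σ(broken) = 5064 kJ
Bonds formed (products):
  C–Br: 1 × 282 = 282
  C–C: 3 × 353 = 1059
  C–H: 9 × 423 = 3807
  Σ(formed) = 5148 kJ
ΔH = Σ(broken) − Σ(formed) = 5064 − 5148 = −84 kJ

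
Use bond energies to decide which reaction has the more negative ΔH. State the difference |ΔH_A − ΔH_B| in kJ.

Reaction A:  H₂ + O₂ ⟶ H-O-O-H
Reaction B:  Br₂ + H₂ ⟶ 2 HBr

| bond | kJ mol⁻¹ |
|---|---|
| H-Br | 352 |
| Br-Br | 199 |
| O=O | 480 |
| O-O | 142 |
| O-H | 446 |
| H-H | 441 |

Reaction A:
  Bonds broken (reactants):
    H-H: 1 × 441 = 441
    O=O: 1 × 480 = 480
    Σ(broken) = 921 kJ
  Bonds formed (products):
    O-H: 2 × 446 = 892
    O-O: 1 × 142 = 142
    Σ(formed) = 1034 kJ
  ΔH_A = 921 − 1034 = −113 kJ
Reaction B:
  Bonds broken (reactants):
    Br-Br: 1 × 199 = 199
    H-H: 1 × 441 = 441
    Σ(broken) = 640 kJ
  Bonds formed (products):
    H-Br: 2 × 352 = 704
    Σ(formed) = 704 kJ
  ΔH_B = 640 − 704 = −64 kJ
ΔH_A − ΔH_B = −49 kJ, so reaction A has the more negative ΔH; |ΔH_A − ΔH_B| = 49 kJ.

Reaction A, by 49 kJ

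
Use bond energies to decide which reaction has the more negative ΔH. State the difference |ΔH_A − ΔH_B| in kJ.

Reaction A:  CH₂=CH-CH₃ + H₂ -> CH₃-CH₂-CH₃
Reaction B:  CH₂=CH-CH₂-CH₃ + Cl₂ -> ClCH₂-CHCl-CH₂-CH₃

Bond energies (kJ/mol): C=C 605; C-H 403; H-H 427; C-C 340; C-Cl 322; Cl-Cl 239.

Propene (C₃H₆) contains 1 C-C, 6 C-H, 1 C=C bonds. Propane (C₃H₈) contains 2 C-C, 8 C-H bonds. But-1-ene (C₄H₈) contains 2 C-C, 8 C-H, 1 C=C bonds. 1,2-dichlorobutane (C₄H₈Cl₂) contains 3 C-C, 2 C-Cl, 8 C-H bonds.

Reaction B, by 26 kJ

Reaction A:
  Bonds broken (reactants):
    C-C: 1 × 340 = 340
    C-H: 6 × 403 = 2418
    C=C: 1 × 605 = 605
    H-H: 1 × 427 = 427
    Σ(broken) = 3790 kJ
  Bonds formed (products):
    C-C: 2 × 340 = 680
    C-H: 8 × 403 = 3224
    Σ(formed) = 3904 kJ
  ΔH_A = 3790 − 3904 = −114 kJ
Reaction B:
  Bonds broken (reactants):
    C-C: 2 × 340 = 680
    C-H: 8 × 403 = 3224
    C=C: 1 × 605 = 605
    Cl-Cl: 1 × 239 = 239
    Σ(broken) = 4748 kJ
  Bonds formed (products):
    C-C: 3 × 340 = 1020
    C-Cl: 2 × 322 = 644
    C-H: 8 × 403 = 3224
    Σ(formed) = 4888 kJ
  ΔH_B = 4748 − 4888 = −140 kJ
ΔH_A − ΔH_B = +26 kJ, so reaction B has the more negative ΔH; |ΔH_A − ΔH_B| = 26 kJ.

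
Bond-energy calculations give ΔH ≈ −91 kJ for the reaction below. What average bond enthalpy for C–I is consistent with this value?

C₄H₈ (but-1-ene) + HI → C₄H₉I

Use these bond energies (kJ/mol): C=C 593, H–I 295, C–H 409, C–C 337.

D(C–I) ≈ 233 kJ/mol

Let D be the C–I bond energy.
Σ(broken) = 2×337 + 8×409 + 1×593 + 1×295 = 4834
Σ(formed) = 3×337 + 9×409 + 1×D = 4692 + D
ΔH = Σ(broken) − Σ(formed) = (4834) − (4692 + D) = +142 − D
Setting this equal to −91 kJ gives D = 233 kJ/mol.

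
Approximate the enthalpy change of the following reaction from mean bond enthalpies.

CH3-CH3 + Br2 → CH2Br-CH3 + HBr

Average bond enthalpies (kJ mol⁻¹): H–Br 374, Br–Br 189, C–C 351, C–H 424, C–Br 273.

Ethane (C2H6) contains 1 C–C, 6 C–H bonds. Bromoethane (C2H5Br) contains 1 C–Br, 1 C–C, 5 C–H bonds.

Bonds broken (reactants):
  Br–Br: 1 × 189 = 189
  C–C: 1 × 351 = 351
  C–H: 6 × 424 = 2544
  Σ(broken) = 3084 kJ
Bonds formed (products):
  C–Br: 1 × 273 = 273
  C–C: 1 × 351 = 351
  C–H: 5 × 424 = 2120
  H–Br: 1 × 374 = 374
  Σ(formed) = 3118 kJ
ΔH = Σ(broken) − Σ(formed) = 3084 − 3118 = −34 kJ

ΔH ≈ −34 kJ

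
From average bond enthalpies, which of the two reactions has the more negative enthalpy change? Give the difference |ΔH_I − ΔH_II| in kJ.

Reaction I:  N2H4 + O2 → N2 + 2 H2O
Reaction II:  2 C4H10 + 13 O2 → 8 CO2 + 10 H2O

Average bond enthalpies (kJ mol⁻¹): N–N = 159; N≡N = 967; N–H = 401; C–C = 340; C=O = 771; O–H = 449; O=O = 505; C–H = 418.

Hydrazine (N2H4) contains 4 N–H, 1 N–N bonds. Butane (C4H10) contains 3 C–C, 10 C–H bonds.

Reaction II, by 3856 kJ

Reaction I:
  Bonds broken (reactants):
    N–H: 4 × 401 = 1604
    N–N: 1 × 159 = 159
    O=O: 1 × 505 = 505
    Σ(broken) = 2268 kJ
  Bonds formed (products):
    N≡N: 1 × 967 = 967
    O–H: 4 × 449 = 1796
    Σ(formed) = 2763 kJ
  ΔH_I = 2268 − 2763 = −495 kJ
Reaction II:
  Bonds broken (reactants):
    C–C: 6 × 340 = 2040
    C–H: 20 × 418 = 8360
    O=O: 13 × 505 = 6565
    Σ(broken) = 16965 kJ
  Bonds formed (products):
    C=O: 16 × 771 = 12336
    O–H: 20 × 449 = 8980
    Σ(formed) = 21316 kJ
  ΔH_II = 16965 − 21316 = −4351 kJ
ΔH_I − ΔH_II = +3856 kJ, so reaction II has the more negative ΔH; |ΔH_I − ΔH_II| = 3856 kJ.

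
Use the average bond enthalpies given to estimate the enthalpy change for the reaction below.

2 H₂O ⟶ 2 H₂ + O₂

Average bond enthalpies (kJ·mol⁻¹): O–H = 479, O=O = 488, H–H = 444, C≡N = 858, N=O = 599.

Bonds broken (reactants):
  O–H: 4 × 479 = 1916
  Σ(broken) = 1916 kJ
Bonds formed (products):
  H–H: 2 × 444 = 888
  O=O: 1 × 488 = 488
  Σ(formed) = 1376 kJ
ΔH = Σ(broken) − Σ(formed) = 1916 − 1376 = +540 kJ

ΔH ≈ +540 kJ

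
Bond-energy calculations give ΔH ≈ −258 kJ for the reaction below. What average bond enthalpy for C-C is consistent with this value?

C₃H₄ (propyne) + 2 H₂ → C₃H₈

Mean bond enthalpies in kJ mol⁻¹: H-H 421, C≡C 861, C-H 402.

D(C-C) ≈ 353 kJ/mol

Let D be the C-C bond energy.
Σ(broken) = 1×861 + 1×D + 4×402 + 2×421 = 3311 + D
Σ(formed) = 2×D + 8×402 = 3216 + 2D
ΔH = Σ(broken) − Σ(formed) = (3311 + D) − (3216 + 2D) = +95 − D
Setting this equal to −258 kJ gives D = 353 kJ/mol.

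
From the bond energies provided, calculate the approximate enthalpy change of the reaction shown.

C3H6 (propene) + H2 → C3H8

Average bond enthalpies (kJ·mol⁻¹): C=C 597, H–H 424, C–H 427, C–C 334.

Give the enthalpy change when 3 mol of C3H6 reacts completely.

Bonds broken (reactants):
  C–C: 1 × 334 = 334
  C–H: 6 × 427 = 2562
  C=C: 1 × 597 = 597
  H–H: 1 × 424 = 424
  Σ(broken) = 3917 kJ
Bonds formed (products):
  C–C: 2 × 334 = 668
  C–H: 8 × 427 = 3416
  Σ(formed) = 4084 kJ
ΔH = Σ(broken) − Σ(formed) = 3917 − 4084 = −167 kJ
For 3× the reaction as written: 3 × (−167) = −501 kJ

ΔH = −501 kJ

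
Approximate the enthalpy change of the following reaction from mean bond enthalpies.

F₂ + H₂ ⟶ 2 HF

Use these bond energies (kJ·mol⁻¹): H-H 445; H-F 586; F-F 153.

Bonds broken (reactants):
  F-F: 1 × 153 = 153
  H-H: 1 × 445 = 445
  Σ(broken) = 598 kJ
Bonds formed (products):
  H-F: 2 × 586 = 1172
  Σ(formed) = 1172 kJ
ΔH = Σ(broken) − Σ(formed) = 598 − 1172 = −574 kJ

ΔH ≈ −574 kJ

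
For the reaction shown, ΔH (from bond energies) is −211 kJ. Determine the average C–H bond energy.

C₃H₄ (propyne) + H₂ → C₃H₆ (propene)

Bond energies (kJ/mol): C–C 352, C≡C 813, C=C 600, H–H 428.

D(C–H) ≈ 426 kJ/mol

Let D be the C–H bond energy.
Σ(broken) = 1×813 + 1×352 + 4×D + 1×428 = 1593 + 4D
Σ(formed) = 1×352 + 6×D + 1×600 = 952 + 6D
ΔH = Σ(broken) − Σ(formed) = (1593 + 4D) − (952 + 6D) = +641 − 2D
Setting this equal to −211 kJ gives 2D = 852, so D = 426 kJ/mol.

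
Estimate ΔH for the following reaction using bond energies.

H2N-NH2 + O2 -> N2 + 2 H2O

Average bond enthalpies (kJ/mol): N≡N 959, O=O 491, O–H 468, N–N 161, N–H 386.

Bonds broken (reactants):
  N–H: 4 × 386 = 1544
  N–N: 1 × 161 = 161
  O=O: 1 × 491 = 491
  Σ(broken) = 2196 kJ
Bonds formed (products):
  N≡N: 1 × 959 = 959
  O–H: 4 × 468 = 1872
  Σ(formed) = 2831 kJ
ΔH = Σ(broken) − Σ(formed) = 2196 − 2831 = −635 kJ

ΔH ≈ −635 kJ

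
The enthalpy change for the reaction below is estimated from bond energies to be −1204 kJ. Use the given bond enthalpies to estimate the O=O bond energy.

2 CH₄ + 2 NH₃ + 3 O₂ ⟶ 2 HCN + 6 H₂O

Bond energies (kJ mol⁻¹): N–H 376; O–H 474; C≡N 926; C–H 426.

Let D be the O=O bond energy.
Σ(broken) = 8×426 + 6×376 + 3×D = 5664 + 3D
Σ(formed) = 2×926 + 2×426 + 12×474 = 8392
ΔH = Σ(broken) − Σ(formed) = (5664 + 3D) − (8392) = −2728 + 3D
Setting this equal to −1204 kJ gives 3D = 1524, so D = 508 kJ/mol.

D(O=O) ≈ 508 kJ/mol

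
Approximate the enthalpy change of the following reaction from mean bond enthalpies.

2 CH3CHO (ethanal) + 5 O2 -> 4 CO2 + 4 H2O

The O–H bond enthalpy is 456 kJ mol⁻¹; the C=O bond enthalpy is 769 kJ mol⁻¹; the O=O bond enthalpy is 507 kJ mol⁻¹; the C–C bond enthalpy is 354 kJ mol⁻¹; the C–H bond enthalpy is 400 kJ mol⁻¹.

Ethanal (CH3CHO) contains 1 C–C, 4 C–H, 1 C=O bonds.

Bonds broken (reactants):
  C–C: 2 × 354 = 708
  C–H: 8 × 400 = 3200
  C=O: 2 × 769 = 1538
  O=O: 5 × 507 = 2535
  Σ(broken) = 7981 kJ
Bonds formed (products):
  C=O: 8 × 769 = 6152
  O–H: 8 × 456 = 3648
  Σ(formed) = 9800 kJ
ΔH = Σ(broken) − Σ(formed) = 7981 − 9800 = −1819 kJ

ΔH ≈ −1819 kJ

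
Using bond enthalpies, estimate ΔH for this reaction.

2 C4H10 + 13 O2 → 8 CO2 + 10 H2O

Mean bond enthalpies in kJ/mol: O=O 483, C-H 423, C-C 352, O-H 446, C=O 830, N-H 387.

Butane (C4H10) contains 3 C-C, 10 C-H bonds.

ΔH ≈ −5349 kJ

Bonds broken (reactants):
  C-C: 6 × 352 = 2112
  C-H: 20 × 423 = 8460
  O=O: 13 × 483 = 6279
  Σ(broken) = 16851 kJ
Bonds formed (products):
  C=O: 16 × 830 = 13280
  O-H: 20 × 446 = 8920
  Σ(formed) = 22200 kJ
ΔH = Σ(broken) − Σ(formed) = 16851 − 22200 = −5349 kJ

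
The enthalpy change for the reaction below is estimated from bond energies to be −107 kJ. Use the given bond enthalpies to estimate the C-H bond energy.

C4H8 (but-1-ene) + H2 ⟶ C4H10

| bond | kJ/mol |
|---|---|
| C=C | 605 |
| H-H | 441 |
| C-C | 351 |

D(C-H) ≈ 401 kJ/mol

Let D be the C-H bond energy.
Σ(broken) = 2×351 + 8×D + 1×605 + 1×441 = 1748 + 8D
Σ(formed) = 3×351 + 10×D = 1053 + 10D
ΔH = Σ(broken) − Σ(formed) = (1748 + 8D) − (1053 + 10D) = +695 − 2D
Setting this equal to −107 kJ gives 2D = 802, so D = 401 kJ/mol.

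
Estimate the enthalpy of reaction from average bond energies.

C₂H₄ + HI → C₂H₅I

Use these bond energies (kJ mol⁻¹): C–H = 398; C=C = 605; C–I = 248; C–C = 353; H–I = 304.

ΔH ≈ −90 kJ

Bonds broken (reactants):
  C–H: 4 × 398 = 1592
  C=C: 1 × 605 = 605
  H–I: 1 × 304 = 304
  Σ(broken) = 2501 kJ
Bonds formed (products):
  C–C: 1 × 353 = 353
  C–H: 5 × 398 = 1990
  C–I: 1 × 248 = 248
  Σ(formed) = 2591 kJ
ΔH = Σ(broken) − Σ(formed) = 2501 − 2591 = −90 kJ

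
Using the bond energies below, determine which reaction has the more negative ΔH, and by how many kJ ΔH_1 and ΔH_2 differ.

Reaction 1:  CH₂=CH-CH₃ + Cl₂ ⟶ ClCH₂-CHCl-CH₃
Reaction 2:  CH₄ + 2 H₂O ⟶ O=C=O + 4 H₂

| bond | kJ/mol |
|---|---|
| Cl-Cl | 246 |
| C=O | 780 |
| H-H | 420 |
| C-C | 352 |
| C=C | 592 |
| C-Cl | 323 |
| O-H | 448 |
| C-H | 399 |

Reaction 1, by 308 kJ

Reaction 1:
  Bonds broken (reactants):
    C-C: 1 × 352 = 352
    C-H: 6 × 399 = 2394
    C=C: 1 × 592 = 592
    Cl-Cl: 1 × 246 = 246
    Σ(broken) = 3584 kJ
  Bonds formed (products):
    C-C: 2 × 352 = 704
    C-Cl: 2 × 323 = 646
    C-H: 6 × 399 = 2394
    Σ(formed) = 3744 kJ
  ΔH_1 = 3584 − 3744 = −160 kJ
Reaction 2:
  Bonds broken (reactants):
    C-H: 4 × 399 = 1596
    O-H: 4 × 448 = 1792
    Σ(broken) = 3388 kJ
  Bonds formed (products):
    C=O: 2 × 780 = 1560
    H-H: 4 × 420 = 1680
    Σ(formed) = 3240 kJ
  ΔH_2 = 3388 − 3240 = +148 kJ
ΔH_1 − ΔH_2 = −308 kJ, so reaction 1 has the more negative ΔH; |ΔH_1 − ΔH_2| = 308 kJ.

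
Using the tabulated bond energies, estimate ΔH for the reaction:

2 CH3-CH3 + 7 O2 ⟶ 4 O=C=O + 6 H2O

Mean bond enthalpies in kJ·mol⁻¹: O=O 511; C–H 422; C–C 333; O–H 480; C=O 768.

Bonds broken (reactants):
  C–C: 2 × 333 = 666
  C–H: 12 × 422 = 5064
  O=O: 7 × 511 = 3577
  Σ(broken) = 9307 kJ
Bonds formed (products):
  C=O: 8 × 768 = 6144
  O–H: 12 × 480 = 5760
  Σ(formed) = 11904 kJ
ΔH = Σ(broken) − Σ(formed) = 9307 − 11904 = −2597 kJ

ΔH ≈ −2597 kJ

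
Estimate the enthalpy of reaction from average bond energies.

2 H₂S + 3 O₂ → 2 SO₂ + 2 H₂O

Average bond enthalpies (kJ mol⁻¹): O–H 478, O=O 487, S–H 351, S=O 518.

Bonds broken (reactants):
  O=O: 3 × 487 = 1461
  S–H: 4 × 351 = 1404
  Σ(broken) = 2865 kJ
Bonds formed (products):
  O–H: 4 × 478 = 1912
  S=O: 4 × 518 = 2072
  Σ(formed) = 3984 kJ
ΔH = Σ(broken) − Σ(formed) = 2865 − 3984 = −1119 kJ

ΔH ≈ −1119 kJ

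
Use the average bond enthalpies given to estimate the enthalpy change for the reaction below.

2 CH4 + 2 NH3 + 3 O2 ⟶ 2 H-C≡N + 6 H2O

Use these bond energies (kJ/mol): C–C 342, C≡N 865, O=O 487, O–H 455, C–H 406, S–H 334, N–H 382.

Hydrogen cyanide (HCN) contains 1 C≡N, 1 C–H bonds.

ΔH ≈ −1001 kJ

Bonds broken (reactants):
  C–H: 8 × 406 = 3248
  N–H: 6 × 382 = 2292
  O=O: 3 × 487 = 1461
  Σ(broken) = 7001 kJ
Bonds formed (products):
  C≡N: 2 × 865 = 1730
  C–H: 2 × 406 = 812
  O–H: 12 × 455 = 5460
  Σ(formed) = 8002 kJ
ΔH = Σ(broken) − Σ(formed) = 7001 − 8002 = −1001 kJ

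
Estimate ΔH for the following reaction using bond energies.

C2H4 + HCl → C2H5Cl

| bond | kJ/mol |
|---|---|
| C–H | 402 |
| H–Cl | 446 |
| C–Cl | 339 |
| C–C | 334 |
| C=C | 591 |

ΔH ≈ −38 kJ

Bonds broken (reactants):
  C–H: 4 × 402 = 1608
  C=C: 1 × 591 = 591
  H–Cl: 1 × 446 = 446
  Σ(broken) = 2645 kJ
Bonds formed (products):
  C–C: 1 × 334 = 334
  C–Cl: 1 × 339 = 339
  C–H: 5 × 402 = 2010
  Σ(formed) = 2683 kJ
ΔH = Σ(broken) − Σ(formed) = 2645 − 2683 = −38 kJ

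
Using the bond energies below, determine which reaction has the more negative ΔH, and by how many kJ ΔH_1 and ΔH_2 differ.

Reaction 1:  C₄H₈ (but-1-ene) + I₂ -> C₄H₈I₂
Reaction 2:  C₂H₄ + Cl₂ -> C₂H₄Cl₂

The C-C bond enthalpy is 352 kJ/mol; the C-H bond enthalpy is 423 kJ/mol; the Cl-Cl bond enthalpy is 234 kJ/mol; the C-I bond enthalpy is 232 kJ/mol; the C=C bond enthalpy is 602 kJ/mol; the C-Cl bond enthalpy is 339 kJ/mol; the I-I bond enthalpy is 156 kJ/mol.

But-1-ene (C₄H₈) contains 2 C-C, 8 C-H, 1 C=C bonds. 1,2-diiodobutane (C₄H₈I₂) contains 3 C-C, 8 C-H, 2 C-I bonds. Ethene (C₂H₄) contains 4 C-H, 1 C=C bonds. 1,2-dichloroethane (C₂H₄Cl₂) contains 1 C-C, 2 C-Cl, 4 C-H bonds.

Reaction 1:
  Bonds broken (reactants):
    C-C: 2 × 352 = 704
    C-H: 8 × 423 = 3384
    C=C: 1 × 602 = 602
    I-I: 1 × 156 = 156
    Σ(broken) = 4846 kJ
  Bonds formed (products):
    C-C: 3 × 352 = 1056
    C-H: 8 × 423 = 3384
    C-I: 2 × 232 = 464
    Σ(formed) = 4904 kJ
  ΔH_1 = 4846 − 4904 = −58 kJ
Reaction 2:
  Bonds broken (reactants):
    C-H: 4 × 423 = 1692
    C=C: 1 × 602 = 602
    Cl-Cl: 1 × 234 = 234
    Σ(broken) = 2528 kJ
  Bonds formed (products):
    C-C: 1 × 352 = 352
    C-Cl: 2 × 339 = 678
    C-H: 4 × 423 = 1692
    Σ(formed) = 2722 kJ
  ΔH_2 = 2528 − 2722 = −194 kJ
ΔH_1 − ΔH_2 = +136 kJ, so reaction 2 has the more negative ΔH; |ΔH_1 − ΔH_2| = 136 kJ.

Reaction 2, by 136 kJ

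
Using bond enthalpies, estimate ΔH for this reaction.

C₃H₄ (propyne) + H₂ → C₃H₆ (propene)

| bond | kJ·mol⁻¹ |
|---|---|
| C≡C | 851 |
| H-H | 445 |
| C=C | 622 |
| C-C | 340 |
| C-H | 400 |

Bonds broken (reactants):
  C≡C: 1 × 851 = 851
  C-C: 1 × 340 = 340
  C-H: 4 × 400 = 1600
  H-H: 1 × 445 = 445
  Σ(broken) = 3236 kJ
Bonds formed (products):
  C-C: 1 × 340 = 340
  C-H: 6 × 400 = 2400
  C=C: 1 × 622 = 622
  Σ(formed) = 3362 kJ
ΔH = Σ(broken) − Σ(formed) = 3236 − 3362 = −126 kJ

ΔH ≈ −126 kJ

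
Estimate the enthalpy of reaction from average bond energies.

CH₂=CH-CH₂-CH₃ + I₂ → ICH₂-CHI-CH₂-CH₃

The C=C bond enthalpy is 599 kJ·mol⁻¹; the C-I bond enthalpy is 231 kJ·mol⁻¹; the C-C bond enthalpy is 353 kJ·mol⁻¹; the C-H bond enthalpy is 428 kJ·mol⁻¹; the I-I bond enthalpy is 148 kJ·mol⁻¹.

ΔH ≈ −68 kJ

Bonds broken (reactants):
  C-C: 2 × 353 = 706
  C-H: 8 × 428 = 3424
  C=C: 1 × 599 = 599
  I-I: 1 × 148 = 148
  Σ(broken) = 4877 kJ
Bonds formed (products):
  C-C: 3 × 353 = 1059
  C-H: 8 × 428 = 3424
  C-I: 2 × 231 = 462
  Σ(formed) = 4945 kJ
ΔH = Σ(broken) − Σ(formed) = 4877 − 4945 = −68 kJ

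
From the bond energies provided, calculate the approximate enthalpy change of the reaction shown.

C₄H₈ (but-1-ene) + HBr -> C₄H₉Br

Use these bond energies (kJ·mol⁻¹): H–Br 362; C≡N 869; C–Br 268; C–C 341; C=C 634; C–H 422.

ΔH ≈ −35 kJ

Bonds broken (reactants):
  C–C: 2 × 341 = 682
  C–H: 8 × 422 = 3376
  C=C: 1 × 634 = 634
  H–Br: 1 × 362 = 362
  Σ(broken) = 5054 kJ
Bonds formed (products):
  C–Br: 1 × 268 = 268
  C–C: 3 × 341 = 1023
  C–H: 9 × 422 = 3798
  Σ(formed) = 5089 kJ
ΔH = Σ(broken) − Σ(formed) = 5054 − 5089 = −35 kJ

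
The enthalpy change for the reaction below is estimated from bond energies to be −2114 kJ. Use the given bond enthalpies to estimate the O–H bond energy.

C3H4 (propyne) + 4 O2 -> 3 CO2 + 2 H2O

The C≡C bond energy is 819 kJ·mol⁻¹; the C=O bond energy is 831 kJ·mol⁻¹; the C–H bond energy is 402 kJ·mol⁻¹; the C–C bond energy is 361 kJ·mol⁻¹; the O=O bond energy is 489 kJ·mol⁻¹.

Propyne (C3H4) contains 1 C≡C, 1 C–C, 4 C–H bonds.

Let D be the O–H bond energy.
Σ(broken) = 1×819 + 1×361 + 4×402 + 4×489 = 4744
Σ(formed) = 6×831 + 4×D = 4986 + 4D
ΔH = Σ(broken) − Σ(formed) = (4744) − (4986 + 4D) = −242 − 4D
Setting this equal to −2114 kJ gives 4D = 1872, so D = 468 kJ/mol.

D(O–H) ≈ 468 kJ/mol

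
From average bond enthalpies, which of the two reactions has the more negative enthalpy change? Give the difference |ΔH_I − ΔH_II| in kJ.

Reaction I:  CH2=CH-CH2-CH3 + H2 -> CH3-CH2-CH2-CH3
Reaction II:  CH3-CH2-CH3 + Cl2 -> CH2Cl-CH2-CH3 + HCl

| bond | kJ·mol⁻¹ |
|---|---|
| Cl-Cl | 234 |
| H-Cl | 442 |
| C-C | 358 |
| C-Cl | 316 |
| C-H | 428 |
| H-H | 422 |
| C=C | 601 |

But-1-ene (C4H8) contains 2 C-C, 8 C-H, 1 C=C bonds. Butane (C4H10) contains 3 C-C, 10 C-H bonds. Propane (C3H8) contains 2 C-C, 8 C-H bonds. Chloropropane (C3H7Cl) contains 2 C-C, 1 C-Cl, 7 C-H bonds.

Reaction I, by 95 kJ

Reaction I:
  Bonds broken (reactants):
    C-C: 2 × 358 = 716
    C-H: 8 × 428 = 3424
    C=C: 1 × 601 = 601
    H-H: 1 × 422 = 422
    Σ(broken) = 5163 kJ
  Bonds formed (products):
    C-C: 3 × 358 = 1074
    C-H: 10 × 428 = 4280
    Σ(formed) = 5354 kJ
  ΔH_I = 5163 − 5354 = −191 kJ
Reaction II:
  Bonds broken (reactants):
    C-C: 2 × 358 = 716
    C-H: 8 × 428 = 3424
    Cl-Cl: 1 × 234 = 234
    Σ(broken) = 4374 kJ
  Bonds formed (products):
    C-C: 2 × 358 = 716
    C-Cl: 1 × 316 = 316
    C-H: 7 × 428 = 2996
    H-Cl: 1 × 442 = 442
    Σ(formed) = 4470 kJ
  ΔH_II = 4374 − 4470 = −96 kJ
ΔH_I − ΔH_II = −95 kJ, so reaction I has the more negative ΔH; |ΔH_I − ΔH_II| = 95 kJ.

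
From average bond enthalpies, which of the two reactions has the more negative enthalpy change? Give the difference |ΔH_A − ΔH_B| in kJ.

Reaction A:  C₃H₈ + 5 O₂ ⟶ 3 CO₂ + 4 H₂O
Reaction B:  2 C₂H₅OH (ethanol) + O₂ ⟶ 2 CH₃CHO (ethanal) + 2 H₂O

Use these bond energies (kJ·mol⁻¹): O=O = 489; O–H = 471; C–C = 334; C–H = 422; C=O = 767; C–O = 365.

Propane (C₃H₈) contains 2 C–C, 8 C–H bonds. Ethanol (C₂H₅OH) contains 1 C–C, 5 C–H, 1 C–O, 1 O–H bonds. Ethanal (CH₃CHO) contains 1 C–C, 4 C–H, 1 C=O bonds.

Reaction A, by 1468 kJ

Reaction A:
  Bonds broken (reactants):
    C–C: 2 × 334 = 668
    C–H: 8 × 422 = 3376
    O=O: 5 × 489 = 2445
    Σ(broken) = 6489 kJ
  Bonds formed (products):
    C=O: 6 × 767 = 4602
    O–H: 8 × 471 = 3768
    Σ(formed) = 8370 kJ
  ΔH_A = 6489 − 8370 = −1881 kJ
Reaction B:
  Bonds broken (reactants):
    C–C: 2 × 334 = 668
    C–H: 10 × 422 = 4220
    C–O: 2 × 365 = 730
    O–H: 2 × 471 = 942
    O=O: 1 × 489 = 489
    Σ(broken) = 7049 kJ
  Bonds formed (products):
    C–C: 2 × 334 = 668
    C–H: 8 × 422 = 3376
    C=O: 2 × 767 = 1534
    O–H: 4 × 471 = 1884
    Σ(formed) = 7462 kJ
  ΔH_B = 7049 − 7462 = −413 kJ
ΔH_A − ΔH_B = −1468 kJ, so reaction A has the more negative ΔH; |ΔH_A − ΔH_B| = 1468 kJ.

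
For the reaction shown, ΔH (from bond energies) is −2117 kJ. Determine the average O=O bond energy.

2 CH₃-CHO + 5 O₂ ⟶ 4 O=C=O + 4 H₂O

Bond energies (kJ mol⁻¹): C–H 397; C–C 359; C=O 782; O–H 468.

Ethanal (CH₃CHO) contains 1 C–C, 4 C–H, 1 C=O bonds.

Let D be the O=O bond energy.
Σ(broken) = 2×359 + 8×397 + 2×782 + 5×D = 5458 + 5D
Σ(formed) = 8×782 + 8×468 = 10000
ΔH = Σ(broken) − Σ(formed) = (5458 + 5D) − (10000) = −4542 + 5D
Setting this equal to −2117 kJ gives 5D = 2425, so D = 485 kJ/mol.

D(O=O) ≈ 485 kJ/mol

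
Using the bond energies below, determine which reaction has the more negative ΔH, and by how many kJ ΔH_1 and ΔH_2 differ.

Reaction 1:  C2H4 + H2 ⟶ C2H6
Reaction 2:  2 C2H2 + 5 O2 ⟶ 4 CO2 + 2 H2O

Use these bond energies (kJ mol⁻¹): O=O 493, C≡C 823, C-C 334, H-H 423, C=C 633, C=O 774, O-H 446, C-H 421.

Reaction 2, by 2061 kJ

Reaction 1:
  Bonds broken (reactants):
    C-H: 4 × 421 = 1684
    C=C: 1 × 633 = 633
    H-H: 1 × 423 = 423
    Σ(broken) = 2740 kJ
  Bonds formed (products):
    C-C: 1 × 334 = 334
    C-H: 6 × 421 = 2526
    Σ(formed) = 2860 kJ
  ΔH_1 = 2740 − 2860 = −120 kJ
Reaction 2:
  Bonds broken (reactants):
    C≡C: 2 × 823 = 1646
    C-H: 4 × 421 = 1684
    O=O: 5 × 493 = 2465
    Σ(broken) = 5795 kJ
  Bonds formed (products):
    C=O: 8 × 774 = 6192
    O-H: 4 × 446 = 1784
    Σ(formed) = 7976 kJ
  ΔH_2 = 5795 − 7976 = −2181 kJ
ΔH_1 − ΔH_2 = +2061 kJ, so reaction 2 has the more negative ΔH; |ΔH_1 − ΔH_2| = 2061 kJ.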